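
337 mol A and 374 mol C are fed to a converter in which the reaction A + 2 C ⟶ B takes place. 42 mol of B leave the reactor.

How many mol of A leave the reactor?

295 mol

For B: n = n₀ + 1ξ → 42 = 0 + 1ξ, giving ξ = 42 mol.
Outlet amounts (n = n₀ + ν ξ):
  A: 337 − 1(42) = 295
  C: 374 − 2(42) = 290
  B: 0 + 1(42) = 42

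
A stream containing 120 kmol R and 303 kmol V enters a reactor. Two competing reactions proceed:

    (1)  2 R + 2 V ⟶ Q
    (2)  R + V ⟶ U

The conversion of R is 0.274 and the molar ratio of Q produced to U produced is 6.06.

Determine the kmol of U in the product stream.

Conversion of R: R consumed = 0.274 × 120 = 32.88 kmol = 2ξ₁ + 1ξ₂.
Selectivity: 1ξ₁ / (1ξ₂) = 6.06 → ξ₁ = 6.06 ξ₂.
Substitute: (2·6.06 + 1) ξ₂ = 32.88 → ξ₂ = 2.506 kmol, ξ₁ = 15.19 kmol.
Outlet amounts (n = n₀ + Σ ν·ξ):
  R: 120 − 2(15.19) − 1(2.506) = 87.12
  V: 303 − 2(15.19) − 1(2.506) = 270.1
  Q: 0 + 1(15.19) = 15.19
  U: 0 + 1(2.506) = 2.506

2.51 kmol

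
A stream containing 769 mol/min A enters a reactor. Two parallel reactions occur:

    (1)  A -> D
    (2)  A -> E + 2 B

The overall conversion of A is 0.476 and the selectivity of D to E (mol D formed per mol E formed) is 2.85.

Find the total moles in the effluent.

Conversion of A: A consumed = 0.476 × 769 = 366 mol/min = 1ξ₁ + 1ξ₂.
Selectivity: 1ξ₁ / (1ξ₂) = 2.85 → ξ₁ = 2.85 ξ₂.
Substitute: (1·2.85 + 1) ξ₂ = 366 → ξ₂ = 95.08 mol/min, ξ₁ = 271 mol/min.
Outlet amounts (n = n₀ + Σ ν·ξ):
  A: 769 − 1(271) − 1(95.08) = 403
  D: 0 + 1(271) = 271
  E: 0 + 1(95.08) = 95.08
  B: 0 + 2(95.08) = 190.2
Total out = 403 + 271 + 95.08 + 190.2 = 959.2 mol/min.

959 mol/min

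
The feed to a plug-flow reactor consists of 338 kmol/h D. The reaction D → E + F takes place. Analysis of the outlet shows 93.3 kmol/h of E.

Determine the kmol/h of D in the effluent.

For E: n = n₀ + 1ξ → 93.3 = 0 + 1ξ, giving ξ = 93.3 kmol/h.
Outlet amounts (n = n₀ + ν ξ):
  D: 338 − 1(93.3) = 244.7
  E: 0 + 1(93.3) = 93.3
  F: 0 + 1(93.3) = 93.3

245 kmol/h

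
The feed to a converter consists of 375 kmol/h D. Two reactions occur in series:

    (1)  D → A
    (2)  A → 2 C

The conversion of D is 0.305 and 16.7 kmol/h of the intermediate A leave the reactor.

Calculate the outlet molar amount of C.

Conversion of D: D consumed = 1ξ₁ = 0.305 × 375 → ξ₁ = 114.4 kmol/h.
A balance: n_A = 0 + 1ξ₁ − 1ξ₂ = 16.7 → ξ₂ = (1·114.4 − 16.7)/1 = 97.67 kmol/h.
Outlet amounts (n = n₀ + Σ ν·ξ):
  D: 375 − 1(114.4) = 260.6
  A: 0 + 1(114.4) − 1(97.67) = 16.7
  C: 0 + 2(97.67) = 195.3

195 kmol/h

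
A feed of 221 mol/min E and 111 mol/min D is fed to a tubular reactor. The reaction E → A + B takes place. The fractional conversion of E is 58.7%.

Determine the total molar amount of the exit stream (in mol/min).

462 mol/min

E reacted = 0.587 × 221 = 129.7 mol/min; ν_E = −1, so ξ = 129.7/1 = 129.7 mol/min.
Outlet amounts (n = n₀ + ν ξ):
  E: 221 − 1(129.7) = 91.27
  A: 0 + 1(129.7) = 129.7
  B: 0 + 1(129.7) = 129.7
  D: 111 (inert)
Total out = 91.27 + 129.7 + 129.7 + 111 = 461.7 mol/min.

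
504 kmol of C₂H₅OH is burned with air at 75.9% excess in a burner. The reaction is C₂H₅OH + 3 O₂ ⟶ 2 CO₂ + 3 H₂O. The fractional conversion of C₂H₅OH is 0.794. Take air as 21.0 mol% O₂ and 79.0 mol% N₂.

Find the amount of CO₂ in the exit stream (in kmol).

Stoichiometric O₂ = 3 × 504 = 1512 kmol; O₂ fed = 1512 × 1.759 = 2660 kmol.
N₂ fed = 2660 × 79/21 = 10010 kmol.
Fuel reacted = 0.794 × 504 → ξ = 400.2 kmol.
Outlet (n = n₀ + ν ξ):
  C₂H₅OH: 504 − 1(400.2) = 103.8
  O₂: 2660 − 3(400.2) = 1459
  N₂: 10010 (inert)
  CO₂: 0 + 2(400.2) = 800.4
  H₂O: 0 + 3(400.2) = 1201

800 kmol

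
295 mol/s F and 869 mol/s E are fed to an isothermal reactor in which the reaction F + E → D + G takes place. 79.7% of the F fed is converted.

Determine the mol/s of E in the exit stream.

F reacted = 0.797 × 295 = 235.1 mol/s; ν_F = −1, so ξ = 235.1/1 = 235.1 mol/s.
Outlet amounts (n = n₀ + ν ξ):
  F: 295 − 1(235.1) = 59.88
  E: 869 − 1(235.1) = 633.9
  D: 0 + 1(235.1) = 235.1
  G: 0 + 1(235.1) = 235.1

634 mol/s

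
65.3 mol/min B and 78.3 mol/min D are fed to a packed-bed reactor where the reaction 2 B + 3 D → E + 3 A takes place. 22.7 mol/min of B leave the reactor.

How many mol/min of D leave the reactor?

For B: n = n₀ − 2ξ → 22.7 = 65.3 − 2ξ, giving ξ = 21.3 mol/min.
Outlet amounts (n = n₀ + ν ξ):
  B: 65.3 − 2(21.3) = 22.7
  D: 78.3 − 3(21.3) = 14.4
  E: 0 + 1(21.3) = 21.3
  A: 0 + 3(21.3) = 63.9

14.4 mol/min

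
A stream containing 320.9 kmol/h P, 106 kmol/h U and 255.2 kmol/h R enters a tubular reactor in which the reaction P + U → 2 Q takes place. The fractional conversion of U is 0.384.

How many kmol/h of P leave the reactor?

U reacted = 0.384 × 106 = 40.7 kmol/h; ν_U = −1, so ξ = 40.7/1 = 40.7 kmol/h.
Outlet amounts (n = n₀ + ν ξ):
  P: 320.9 − 1(40.7) = 280.2
  U: 106 − 1(40.7) = 65.3
  Q: 0 + 2(40.7) = 81.41
  R: 255.2 (inert)

280 kmol/h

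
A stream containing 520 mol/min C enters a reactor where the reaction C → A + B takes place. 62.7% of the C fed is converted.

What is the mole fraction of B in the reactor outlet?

C reacted = 0.627 × 520 = 326 mol/min; ν_C = −1, so ξ = 326/1 = 326 mol/min.
Outlet amounts (n = n₀ + ν ξ):
  C: 520 − 1(326) = 194
  A: 0 + 1(326) = 326
  B: 0 + 1(326) = 326
Total out = 846 mol/min; y_B = 326 / 846 = 0.3854.

0.385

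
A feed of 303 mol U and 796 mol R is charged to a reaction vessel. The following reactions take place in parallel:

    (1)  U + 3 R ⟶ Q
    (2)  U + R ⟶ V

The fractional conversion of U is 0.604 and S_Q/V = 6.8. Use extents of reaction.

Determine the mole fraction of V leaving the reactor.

0.0393

Conversion of U: U consumed = 0.604 × 303 = 183 mol = 1ξ₁ + 1ξ₂.
Selectivity: 1ξ₁ / (1ξ₂) = 6.8 → ξ₁ = 6.8 ξ₂.
Substitute: (1·6.8 + 1) ξ₂ = 183 → ξ₂ = 23.46 mol, ξ₁ = 159.5 mol.
Outlet amounts (n = n₀ + Σ ν·ξ):
  U: 303 − 1(159.5) − 1(23.46) = 120
  R: 796 − 3(159.5) − 1(23.46) = 293.9
  Q: 0 + 1(159.5) = 159.5
  V: 0 + 1(23.46) = 23.46
Total out = 596.9 mol; y_V = 23.46 / 596.9 = 0.03931.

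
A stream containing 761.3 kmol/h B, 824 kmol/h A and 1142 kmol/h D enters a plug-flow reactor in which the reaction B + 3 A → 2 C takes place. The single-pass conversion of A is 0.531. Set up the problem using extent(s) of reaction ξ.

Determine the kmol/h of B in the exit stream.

615 kmol/h

A reacted = 0.531 × 824 = 437.5 kmol/h; ν_A = −3, so ξ = 437.5/3 = 145.8 kmol/h.
Outlet amounts (n = n₀ + ν ξ):
  B: 761.3 − 1(145.8) = 615.5
  A: 824 − 3(145.8) = 386.5
  C: 0 + 2(145.8) = 291.7
  D: 1142 (inert)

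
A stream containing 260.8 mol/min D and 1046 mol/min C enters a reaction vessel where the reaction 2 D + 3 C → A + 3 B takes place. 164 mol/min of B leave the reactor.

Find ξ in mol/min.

ξ = 54.7 mol/min

For B: n = n₀ + 3ξ → 164 = 0 + 3ξ, giving ξ = 54.67 mol/min.
Outlet amounts (n = n₀ + ν ξ):
  D: 260.8 − 2(54.67) = 151.5
  C: 1046 − 3(54.67) = 882
  A: 0 + 1(54.67) = 54.67
  B: 0 + 3(54.67) = 164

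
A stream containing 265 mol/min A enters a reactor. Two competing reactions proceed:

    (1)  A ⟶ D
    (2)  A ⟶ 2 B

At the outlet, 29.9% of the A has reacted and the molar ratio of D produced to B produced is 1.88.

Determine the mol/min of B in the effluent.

33.3 mol/min

Conversion of A: A consumed = 0.299 × 265 = 79.23 mol/min = 1ξ₁ + 1ξ₂.
Selectivity: 1ξ₁ / (2ξ₂) = 1.88 → ξ₁ = 3.76 ξ₂.
Substitute: (1·3.76 + 1) ξ₂ = 79.23 → ξ₂ = 16.65 mol/min, ξ₁ = 62.59 mol/min.
Outlet amounts (n = n₀ + Σ ν·ξ):
  A: 265 − 1(62.59) − 1(16.65) = 185.8
  D: 0 + 1(62.59) = 62.59
  B: 0 + 2(16.65) = 33.29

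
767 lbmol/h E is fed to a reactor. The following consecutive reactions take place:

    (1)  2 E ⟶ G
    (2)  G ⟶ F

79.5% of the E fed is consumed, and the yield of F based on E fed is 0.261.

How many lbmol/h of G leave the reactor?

Conversion of E: E consumed = 2ξ₁ = 0.795 × 767 → ξ₁ = 304.9 lbmol/h.
Yield of F: 1ξ₂ / 767 = 0.261 → ξ₂ = 200.2 lbmol/h.
Outlet amounts (n = n₀ + Σ ν·ξ):
  E: 767 − 2(304.9) = 157.2
  G: 0 + 1(304.9) − 1(200.2) = 104.7
  F: 0 + 1(200.2) = 200.2

105 lbmol/h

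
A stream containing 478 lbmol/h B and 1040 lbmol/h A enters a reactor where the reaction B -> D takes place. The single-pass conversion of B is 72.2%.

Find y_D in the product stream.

B reacted = 0.722 × 478 = 345.1 lbmol/h; ν_B = −1, so ξ = 345.1/1 = 345.1 lbmol/h.
Outlet amounts (n = n₀ + ν ξ):
  B: 478 − 1(345.1) = 132.9
  D: 0 + 1(345.1) = 345.1
  A: 1040 (inert)
Total out = 1518 lbmol/h; y_D = 345.1 / 1518 = 0.2273.

0.227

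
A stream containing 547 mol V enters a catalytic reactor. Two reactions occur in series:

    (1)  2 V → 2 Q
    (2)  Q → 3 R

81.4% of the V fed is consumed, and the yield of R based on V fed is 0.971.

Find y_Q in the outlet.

Conversion of V: V consumed = 2ξ₁ = 0.814 × 547 → ξ₁ = 222.6 mol.
Yield of R: 3ξ₂ / 547 = 0.971 → ξ₂ = 177 mol.
Outlet amounts (n = n₀ + Σ ν·ξ):
  V: 547 − 2(222.6) = 101.7
  Q: 0 + 2(222.6) − 1(177) = 268.2
  R: 0 + 3(177) = 531.1
Total out = 901.1 mol; y_Q = 268.2 / 901.1 = 0.2977.

0.298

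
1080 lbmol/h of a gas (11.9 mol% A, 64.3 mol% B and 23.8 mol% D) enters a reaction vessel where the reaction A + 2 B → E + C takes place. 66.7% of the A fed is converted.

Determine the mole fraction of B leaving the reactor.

A reacted = 0.667 × 128.5 = 85.72 lbmol/h; ν_A = −1, so ξ = 85.72/1 = 85.72 lbmol/h.
Outlet amounts (n = n₀ + ν ξ):
  A: 128.5 − 1(85.72) = 42.8
  B: 694.4 − 2(85.72) = 523
  E: 0 + 1(85.72) = 85.72
  C: 0 + 1(85.72) = 85.72
  D: 257 (inert)
Total out = 994.3 lbmol/h; y_B = 523 / 994.3 = 0.526.

0.526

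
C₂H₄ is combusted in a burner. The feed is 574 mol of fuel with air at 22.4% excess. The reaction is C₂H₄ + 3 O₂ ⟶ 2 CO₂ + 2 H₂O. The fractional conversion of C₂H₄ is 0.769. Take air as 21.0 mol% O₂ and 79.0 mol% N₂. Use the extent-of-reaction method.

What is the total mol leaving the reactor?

Stoichiometric O₂ = 3 × 574 = 1722 mol; O₂ fed = 1722 × 1.224 = 2108 mol.
N₂ fed = 2108 × 79/21 = 7929 mol.
Fuel reacted = 0.769 × 574 → ξ = 441.4 mol.
Outlet (n = n₀ + ν ξ):
  C₂H₄: 574 − 1(441.4) = 132.6
  O₂: 2108 − 3(441.4) = 783.5
  N₂: 7929 (inert)
  CO₂: 0 + 2(441.4) = 882.8
  H₂O: 0 + 2(441.4) = 882.8
Total out = 132.6 + 783.5 + 7929 + 882.8 + 882.8 = 10610 mol.

10600 mol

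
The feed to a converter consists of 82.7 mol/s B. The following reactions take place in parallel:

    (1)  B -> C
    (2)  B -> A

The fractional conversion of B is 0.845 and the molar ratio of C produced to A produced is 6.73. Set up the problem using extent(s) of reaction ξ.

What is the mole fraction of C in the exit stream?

0.736

Conversion of B: B consumed = 0.845 × 82.7 = 69.88 mol/s = 1ξ₁ + 1ξ₂.
Selectivity: 1ξ₁ / (1ξ₂) = 6.73 → ξ₁ = 6.73 ξ₂.
Substitute: (1·6.73 + 1) ξ₂ = 69.88 → ξ₂ = 9.04 mol/s, ξ₁ = 60.84 mol/s.
Outlet amounts (n = n₀ + Σ ν·ξ):
  B: 82.7 − 1(60.84) − 1(9.04) = 12.82
  C: 0 + 1(60.84) = 60.84
  A: 0 + 1(9.04) = 9.04
Total out = 82.7 mol/s; y_C = 60.84 / 82.7 = 0.7357.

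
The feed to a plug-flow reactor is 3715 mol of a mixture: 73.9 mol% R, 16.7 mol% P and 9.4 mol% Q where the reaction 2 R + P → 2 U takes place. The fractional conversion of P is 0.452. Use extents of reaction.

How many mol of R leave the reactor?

2180 mol

P reacted = 0.452 × 620.4 = 280.4 mol; ν_P = −1, so ξ = 280.4/1 = 280.4 mol.
Outlet amounts (n = n₀ + ν ξ):
  R: 2745 − 2(280.4) = 2185
  P: 620.4 − 1(280.4) = 340
  U: 0 + 2(280.4) = 560.8
  Q: 349.2 (inert)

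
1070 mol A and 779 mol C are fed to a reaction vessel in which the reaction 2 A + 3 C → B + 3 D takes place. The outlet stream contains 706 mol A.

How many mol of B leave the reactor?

182 mol

For A: n = n₀ − 2ξ → 706 = 1070 − 2ξ, giving ξ = 182 mol.
Outlet amounts (n = n₀ + ν ξ):
  A: 1070 − 2(182) = 706
  C: 779 − 3(182) = 233
  B: 0 + 1(182) = 182
  D: 0 + 3(182) = 546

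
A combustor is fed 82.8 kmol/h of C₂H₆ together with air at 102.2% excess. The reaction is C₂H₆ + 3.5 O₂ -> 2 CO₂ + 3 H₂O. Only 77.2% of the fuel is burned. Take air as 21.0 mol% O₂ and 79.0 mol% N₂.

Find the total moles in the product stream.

2910 kmol/h

Stoichiometric O₂ = 3.5 × 82.8 = 289.8 kmol/h; O₂ fed = 289.8 × 2.022 = 586 kmol/h.
N₂ fed = 586 × 79/21 = 2204 kmol/h.
Fuel reacted = 0.772 × 82.8 → ξ = 63.92 kmol/h.
Outlet (n = n₀ + ν ξ):
  C₂H₆: 82.8 − 1(63.92) = 18.88
  O₂: 586 − 3.5(63.92) = 362.3
  N₂: 2204 (inert)
  CO₂: 0 + 2(63.92) = 127.8
  H₂O: 0 + 3(63.92) = 191.8
Total out = 18.88 + 362.3 + 2204 + 127.8 + 191.8 = 2905 kmol/h.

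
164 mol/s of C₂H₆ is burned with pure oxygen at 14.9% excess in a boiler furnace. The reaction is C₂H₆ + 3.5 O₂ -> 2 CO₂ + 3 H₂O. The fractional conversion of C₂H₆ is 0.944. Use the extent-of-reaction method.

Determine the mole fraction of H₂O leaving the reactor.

Stoichiometric O₂ = 3.5 × 164 = 574 mol/s; O₂ fed = 574 × 1.149 = 659.5 mol/s.
Fuel reacted = 0.944 × 164 → ξ = 154.8 mol/s.
Outlet (n = n₀ + ν ξ):
  C₂H₆: 164 − 1(154.8) = 9.184
  O₂: 659.5 − 3.5(154.8) = 117.7
  CO₂: 0 + 2(154.8) = 309.6
  H₂O: 0 + 3(154.8) = 464.4
Total out = 900.9 mol/s; y_H₂O = 464.4 / 900.9 = 0.5155.

0.516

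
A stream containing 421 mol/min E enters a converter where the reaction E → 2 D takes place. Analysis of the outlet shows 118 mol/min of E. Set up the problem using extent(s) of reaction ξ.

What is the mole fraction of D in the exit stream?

For E: n = n₀ − 1ξ → 118 = 421 − 1ξ, giving ξ = 303 mol/min.
Outlet amounts (n = n₀ + ν ξ):
  E: 421 − 1(303) = 118
  D: 0 + 2(303) = 606
Total out = 724 mol/min; y_D = 606 / 724 = 0.837.

0.837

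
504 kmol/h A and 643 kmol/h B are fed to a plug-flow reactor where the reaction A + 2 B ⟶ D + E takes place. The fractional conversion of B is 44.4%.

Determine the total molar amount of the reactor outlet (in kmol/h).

B reacted = 0.444 × 643 = 285.5 kmol/h; ν_B = −2, so ξ = 285.5/2 = 142.7 kmol/h.
Outlet amounts (n = n₀ + ν ξ):
  A: 504 − 1(142.7) = 361.3
  B: 643 − 2(142.7) = 357.5
  D: 0 + 1(142.7) = 142.7
  E: 0 + 1(142.7) = 142.7
Total out = 361.3 + 357.5 + 142.7 + 142.7 = 1004 kmol/h.

1000 kmol/h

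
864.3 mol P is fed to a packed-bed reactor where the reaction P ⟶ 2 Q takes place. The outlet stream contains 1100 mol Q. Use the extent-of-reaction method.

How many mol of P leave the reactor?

For Q: n = n₀ + 2ξ → 1100 = 0 + 2ξ, giving ξ = 550 mol.
Outlet amounts (n = n₀ + ν ξ):
  P: 864.3 − 1(550) = 314.3
  Q: 0 + 2(550) = 1100

314 mol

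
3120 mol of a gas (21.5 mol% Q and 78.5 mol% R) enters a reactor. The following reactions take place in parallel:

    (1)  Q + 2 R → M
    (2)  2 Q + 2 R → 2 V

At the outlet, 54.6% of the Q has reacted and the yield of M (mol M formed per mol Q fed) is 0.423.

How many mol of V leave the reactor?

Yield of M: 1ξ₁ / 670.8 = 0.423 → ξ₁ = 283.7 mol.
Conversion of Q: 1ξ₁ + 2ξ₂ = 0.546 × 670.8 = 366.3 → ξ₂ = 41.25 mol.
Outlet amounts (n = n₀ + Σ ν·ξ):
  Q: 670.8 − 1(283.7) − 2(41.25) = 304.5
  R: 2449 − 2(283.7) − 2(41.25) = 1799
  M: 0 + 1(283.7) = 283.7
  V: 0 + 2(41.25) = 82.51

82.5 mol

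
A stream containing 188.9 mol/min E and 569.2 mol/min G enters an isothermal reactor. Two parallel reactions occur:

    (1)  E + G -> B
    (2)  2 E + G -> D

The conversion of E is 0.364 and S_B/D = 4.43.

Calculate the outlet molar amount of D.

10.7 mol/min

Conversion of E: E consumed = 0.364 × 188.9 = 68.76 mol/min = 1ξ₁ + 2ξ₂.
Selectivity: 1ξ₁ / (1ξ₂) = 4.43 → ξ₁ = 4.43 ξ₂.
Substitute: (1·4.43 + 2) ξ₂ = 68.76 → ξ₂ = 10.69 mol/min, ξ₁ = 47.37 mol/min.
Outlet amounts (n = n₀ + Σ ν·ξ):
  E: 188.9 − 1(47.37) − 2(10.69) = 120.1
  G: 569.2 − 1(47.37) − 1(10.69) = 511.1
  B: 0 + 1(47.37) = 47.37
  D: 0 + 1(10.69) = 10.69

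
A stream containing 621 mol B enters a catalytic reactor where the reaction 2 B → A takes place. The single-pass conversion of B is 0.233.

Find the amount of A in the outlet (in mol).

B reacted = 0.233 × 621 = 144.7 mol; ν_B = −2, so ξ = 144.7/2 = 72.35 mol.
Outlet amounts (n = n₀ + ν ξ):
  B: 621 − 2(72.35) = 476.3
  A: 0 + 1(72.35) = 72.35

72.3 mol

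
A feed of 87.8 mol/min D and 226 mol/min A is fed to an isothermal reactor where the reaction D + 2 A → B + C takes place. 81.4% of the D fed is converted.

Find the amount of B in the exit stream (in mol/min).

71.5 mol/min

D reacted = 0.814 × 87.8 = 71.47 mol/min; ν_D = −1, so ξ = 71.47/1 = 71.47 mol/min.
Outlet amounts (n = n₀ + ν ξ):
  D: 87.8 − 1(71.47) = 16.33
  A: 226 − 2(71.47) = 83.06
  B: 0 + 1(71.47) = 71.47
  C: 0 + 1(71.47) = 71.47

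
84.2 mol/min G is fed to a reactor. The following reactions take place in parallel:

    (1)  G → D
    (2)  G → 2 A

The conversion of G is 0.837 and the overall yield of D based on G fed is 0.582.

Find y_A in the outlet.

0.406

Yield of D: 1ξ₁ / 84.2 = 0.582 → ξ₁ = 49 mol/min.
Conversion of G: 1ξ₁ + 1ξ₂ = 0.837 × 84.2 = 70.48 → ξ₂ = 21.47 mol/min.
Outlet amounts (n = n₀ + Σ ν·ξ):
  G: 84.2 − 1(49) − 1(21.47) = 13.72
  D: 0 + 1(49) = 49
  A: 0 + 2(21.47) = 42.94
Total out = 105.7 mol/min; y_A = 42.94 / 105.7 = 0.4064.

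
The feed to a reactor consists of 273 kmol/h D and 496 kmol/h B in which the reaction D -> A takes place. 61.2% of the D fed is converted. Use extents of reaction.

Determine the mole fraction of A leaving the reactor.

0.217

D reacted = 0.612 × 273 = 167.1 kmol/h; ν_D = −1, so ξ = 167.1/1 = 167.1 kmol/h.
Outlet amounts (n = n₀ + ν ξ):
  D: 273 − 1(167.1) = 105.9
  A: 0 + 1(167.1) = 167.1
  B: 496 (inert)
Total out = 769 kmol/h; y_A = 167.1 / 769 = 0.2173.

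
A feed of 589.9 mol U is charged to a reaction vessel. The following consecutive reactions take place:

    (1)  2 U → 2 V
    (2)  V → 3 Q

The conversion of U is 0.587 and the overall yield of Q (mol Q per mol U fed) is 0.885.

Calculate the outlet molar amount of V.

Conversion of U: U consumed = 2ξ₁ = 0.587 × 589.9 → ξ₁ = 173.1 mol.
Yield of Q: 3ξ₂ / 589.9 = 0.885 → ξ₂ = 174 mol.
Outlet amounts (n = n₀ + Σ ν·ξ):
  U: 589.9 − 2(173.1) = 243.6
  V: 0 + 2(173.1) − 1(174) = 172.3
  Q: 0 + 3(174) = 522.1

172 mol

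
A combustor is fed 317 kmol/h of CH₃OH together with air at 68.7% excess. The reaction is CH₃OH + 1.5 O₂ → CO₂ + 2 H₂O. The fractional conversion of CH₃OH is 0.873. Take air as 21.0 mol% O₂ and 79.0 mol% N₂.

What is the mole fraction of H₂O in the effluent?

Stoichiometric O₂ = 1.5 × 317 = 475.5 kmol/h; O₂ fed = 475.5 × 1.687 = 802.2 kmol/h.
N₂ fed = 802.2 × 79/21 = 3018 kmol/h.
Fuel reacted = 0.873 × 317 → ξ = 276.7 kmol/h.
Outlet (n = n₀ + ν ξ):
  CH₃OH: 317 − 1(276.7) = 40.26
  O₂: 802.2 − 1.5(276.7) = 387.1
  N₂: 3018 (inert)
  CO₂: 0 + 1(276.7) = 276.7
  H₂O: 0 + 2(276.7) = 553.5
Total out = 4275 kmol/h; y_H₂O = 553.5 / 4275 = 0.1295.

0.129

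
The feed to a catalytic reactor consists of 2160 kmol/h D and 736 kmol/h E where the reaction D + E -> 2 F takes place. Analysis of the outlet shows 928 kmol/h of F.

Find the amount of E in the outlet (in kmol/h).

272 kmol/h

For F: n = n₀ + 2ξ → 928 = 0 + 2ξ, giving ξ = 464 kmol/h.
Outlet amounts (n = n₀ + ν ξ):
  D: 2160 − 1(464) = 1696
  E: 736 − 1(464) = 272
  F: 0 + 2(464) = 928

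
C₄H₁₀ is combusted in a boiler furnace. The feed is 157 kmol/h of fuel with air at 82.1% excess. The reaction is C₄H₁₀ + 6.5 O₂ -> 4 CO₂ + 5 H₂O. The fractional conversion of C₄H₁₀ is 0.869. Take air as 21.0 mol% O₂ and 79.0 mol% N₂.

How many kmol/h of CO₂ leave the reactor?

Stoichiometric O₂ = 6.5 × 157 = 1020 kmol/h; O₂ fed = 1020 × 1.821 = 1858 kmol/h.
N₂ fed = 1858 × 79/21 = 6991 kmol/h.
Fuel reacted = 0.869 × 157 → ξ = 136.4 kmol/h.
Outlet (n = n₀ + ν ξ):
  C₄H₁₀: 157 − 1(136.4) = 20.57
  O₂: 1858 − 6.5(136.4) = 971.5
  N₂: 6991 (inert)
  CO₂: 0 + 4(136.4) = 545.7
  H₂O: 0 + 5(136.4) = 682.2

546 kmol/h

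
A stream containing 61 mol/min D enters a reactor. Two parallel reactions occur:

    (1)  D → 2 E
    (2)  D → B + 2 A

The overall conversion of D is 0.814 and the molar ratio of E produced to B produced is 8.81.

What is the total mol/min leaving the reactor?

120 mol/min

Conversion of D: D consumed = 0.814 × 61 = 49.65 mol/min = 1ξ₁ + 1ξ₂.
Selectivity: 2ξ₁ / (1ξ₂) = 8.81 → ξ₁ = 4.405 ξ₂.
Substitute: (1·4.405 + 1) ξ₂ = 49.65 → ξ₂ = 9.187 mol/min, ξ₁ = 40.47 mol/min.
Outlet amounts (n = n₀ + Σ ν·ξ):
  D: 61 − 1(40.47) − 1(9.187) = 11.35
  E: 0 + 2(40.47) = 80.93
  B: 0 + 1(9.187) = 9.187
  A: 0 + 2(9.187) = 18.37
Total out = 11.35 + 80.93 + 9.187 + 18.37 = 119.8 mol/min.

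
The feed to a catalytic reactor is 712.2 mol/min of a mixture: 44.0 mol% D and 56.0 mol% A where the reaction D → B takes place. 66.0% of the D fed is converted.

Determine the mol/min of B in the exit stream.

207 mol/min

D reacted = 0.66 × 313.4 = 206.8 mol/min; ν_D = −1, so ξ = 206.8/1 = 206.8 mol/min.
Outlet amounts (n = n₀ + ν ξ):
  D: 313.4 − 1(206.8) = 106.5
  B: 0 + 1(206.8) = 206.8
  A: 398.8 (inert)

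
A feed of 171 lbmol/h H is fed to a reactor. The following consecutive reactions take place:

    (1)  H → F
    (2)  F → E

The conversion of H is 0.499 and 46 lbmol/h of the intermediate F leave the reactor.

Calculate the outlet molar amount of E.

Conversion of H: H consumed = 1ξ₁ = 0.499 × 171 → ξ₁ = 85.33 lbmol/h.
F balance: n_F = 0 + 1ξ₁ − 1ξ₂ = 46 → ξ₂ = (1·85.33 − 46)/1 = 39.33 lbmol/h.
Outlet amounts (n = n₀ + Σ ν·ξ):
  H: 171 − 1(85.33) = 85.67
  F: 0 + 1(85.33) − 1(39.33) = 46
  E: 0 + 1(39.33) = 39.33

39.3 lbmol/h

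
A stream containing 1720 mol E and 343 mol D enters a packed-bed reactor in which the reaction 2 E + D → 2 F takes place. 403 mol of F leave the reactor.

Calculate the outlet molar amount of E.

1320 mol

For F: n = n₀ + 2ξ → 403 = 0 + 2ξ, giving ξ = 201.5 mol.
Outlet amounts (n = n₀ + ν ξ):
  E: 1720 − 2(201.5) = 1317
  D: 343 − 1(201.5) = 141.5
  F: 0 + 2(201.5) = 403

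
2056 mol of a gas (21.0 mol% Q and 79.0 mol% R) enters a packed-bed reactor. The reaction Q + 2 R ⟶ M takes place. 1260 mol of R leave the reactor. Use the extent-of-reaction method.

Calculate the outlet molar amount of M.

182 mol

For R: n = n₀ − 2ξ → 1260 = 1624 − 2ξ, giving ξ = 182.1 mol.
Outlet amounts (n = n₀ + ν ξ):
  Q: 431.8 − 1(182.1) = 249.6
  R: 1624 − 2(182.1) = 1260
  M: 0 + 1(182.1) = 182.1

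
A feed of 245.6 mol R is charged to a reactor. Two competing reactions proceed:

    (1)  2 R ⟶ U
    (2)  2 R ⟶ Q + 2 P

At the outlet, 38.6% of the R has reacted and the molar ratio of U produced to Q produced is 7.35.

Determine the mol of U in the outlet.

41.7 mol

Conversion of R: R consumed = 0.386 × 245.6 = 94.8 mol = 2ξ₁ + 2ξ₂.
Selectivity: 1ξ₁ / (1ξ₂) = 7.35 → ξ₁ = 7.35 ξ₂.
Substitute: (2·7.35 + 2) ξ₂ = 94.8 → ξ₂ = 5.677 mol, ξ₁ = 41.72 mol.
Outlet amounts (n = n₀ + Σ ν·ξ):
  R: 245.6 − 2(41.72) − 2(5.677) = 150.8
  U: 0 + 1(41.72) = 41.72
  Q: 0 + 1(5.677) = 5.677
  P: 0 + 2(5.677) = 11.35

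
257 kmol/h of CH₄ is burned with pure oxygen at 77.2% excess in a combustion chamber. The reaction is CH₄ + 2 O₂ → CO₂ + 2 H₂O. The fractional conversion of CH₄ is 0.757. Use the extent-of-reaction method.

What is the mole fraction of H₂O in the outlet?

0.333

Stoichiometric O₂ = 2 × 257 = 514 kmol/h; O₂ fed = 514 × 1.772 = 910.8 kmol/h.
Fuel reacted = 0.757 × 257 → ξ = 194.5 kmol/h.
Outlet (n = n₀ + ν ξ):
  CH₄: 257 − 1(194.5) = 62.45
  O₂: 910.8 − 2(194.5) = 521.7
  CO₂: 0 + 1(194.5) = 194.5
  H₂O: 0 + 2(194.5) = 389.1
Total out = 1168 kmol/h; y_H₂O = 389.1 / 1168 = 0.3332.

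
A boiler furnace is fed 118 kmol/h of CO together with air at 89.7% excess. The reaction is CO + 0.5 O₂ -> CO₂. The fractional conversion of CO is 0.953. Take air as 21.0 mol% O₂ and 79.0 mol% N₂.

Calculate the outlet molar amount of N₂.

421 kmol/h

Stoichiometric O₂ = 0.5 × 118 = 59 kmol/h; O₂ fed = 59 × 1.897 = 111.9 kmol/h.
N₂ fed = 111.9 × 79/21 = 421 kmol/h.
Fuel reacted = 0.953 × 118 → ξ = 112.5 kmol/h.
Outlet (n = n₀ + ν ξ):
  CO: 118 − 1(112.5) = 5.546
  O₂: 111.9 − 0.5(112.5) = 55.7
  N₂: 421 (inert)
  CO₂: 0 + 1(112.5) = 112.5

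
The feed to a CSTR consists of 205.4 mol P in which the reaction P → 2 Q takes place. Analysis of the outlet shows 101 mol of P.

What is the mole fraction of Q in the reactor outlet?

0.674

For P: n = n₀ − 1ξ → 101 = 205.4 − 1ξ, giving ξ = 104.4 mol.
Outlet amounts (n = n₀ + ν ξ):
  P: 205.4 − 1(104.4) = 101
  Q: 0 + 2(104.4) = 208.8
Total out = 309.8 mol; y_Q = 208.8 / 309.8 = 0.674.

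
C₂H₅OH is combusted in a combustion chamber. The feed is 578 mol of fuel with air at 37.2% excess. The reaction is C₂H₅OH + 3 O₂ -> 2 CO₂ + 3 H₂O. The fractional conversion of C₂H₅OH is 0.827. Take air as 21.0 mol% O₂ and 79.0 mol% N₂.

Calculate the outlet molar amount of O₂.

Stoichiometric O₂ = 3 × 578 = 1734 mol; O₂ fed = 1734 × 1.372 = 2379 mol.
N₂ fed = 2379 × 79/21 = 8950 mol.
Fuel reacted = 0.827 × 578 → ξ = 478 mol.
Outlet (n = n₀ + ν ξ):
  C₂H₅OH: 578 − 1(478) = 99.99
  O₂: 2379 − 3(478) = 945
  N₂: 8950 (inert)
  CO₂: 0 + 2(478) = 956
  H₂O: 0 + 3(478) = 1434

945 mol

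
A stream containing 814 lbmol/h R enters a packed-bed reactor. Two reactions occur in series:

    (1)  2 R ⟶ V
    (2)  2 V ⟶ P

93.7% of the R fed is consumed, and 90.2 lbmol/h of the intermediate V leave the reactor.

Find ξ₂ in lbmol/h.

ξ₂ = 146 lbmol/h

Conversion of R: R consumed = 2ξ₁ = 0.937 × 814 → ξ₁ = 381.4 lbmol/h.
V balance: n_V = 0 + 1ξ₁ − 2ξ₂ = 90.2 → ξ₂ = (1·381.4 − 90.2)/2 = 145.6 lbmol/h.
Outlet amounts (n = n₀ + Σ ν·ξ):
  R: 814 − 2(381.4) = 51.28
  V: 0 + 1(381.4) − 2(145.6) = 90.2
  P: 0 + 1(145.6) = 145.6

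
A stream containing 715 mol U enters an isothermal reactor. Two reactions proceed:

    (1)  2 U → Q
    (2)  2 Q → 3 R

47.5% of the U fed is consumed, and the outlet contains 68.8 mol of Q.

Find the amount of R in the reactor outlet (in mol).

Conversion of U: U consumed = 2ξ₁ = 0.475 × 715 → ξ₁ = 169.8 mol.
Q balance: n_Q = 0 + 1ξ₁ − 2ξ₂ = 68.8 → ξ₂ = (1·169.8 − 68.8)/2 = 50.51 mol.
Outlet amounts (n = n₀ + Σ ν·ξ):
  U: 715 − 2(169.8) = 375.4
  Q: 0 + 1(169.8) − 2(50.51) = 68.8
  R: 0 + 3(50.51) = 151.5

152 mol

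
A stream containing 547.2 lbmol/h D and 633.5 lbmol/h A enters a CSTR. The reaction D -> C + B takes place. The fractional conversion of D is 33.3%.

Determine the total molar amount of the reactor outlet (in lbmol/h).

1360 lbmol/h

D reacted = 0.333 × 547.2 = 182.2 lbmol/h; ν_D = −1, so ξ = 182.2/1 = 182.2 lbmol/h.
Outlet amounts (n = n₀ + ν ξ):
  D: 547.2 − 1(182.2) = 365
  C: 0 + 1(182.2) = 182.2
  B: 0 + 1(182.2) = 182.2
  A: 633.5 (inert)
Total out = 365 + 182.2 + 182.2 + 633.5 = 1363 lbmol/h.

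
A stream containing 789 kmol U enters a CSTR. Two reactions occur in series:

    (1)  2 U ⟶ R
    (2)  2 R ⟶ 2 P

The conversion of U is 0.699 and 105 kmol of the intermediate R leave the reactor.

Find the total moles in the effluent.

513 kmol

Conversion of U: U consumed = 2ξ₁ = 0.699 × 789 → ξ₁ = 275.8 kmol.
R balance: n_R = 0 + 1ξ₁ − 2ξ₂ = 105 → ξ₂ = (1·275.8 − 105)/2 = 85.38 kmol.
Outlet amounts (n = n₀ + Σ ν·ξ):
  U: 789 − 2(275.8) = 237.5
  R: 0 + 1(275.8) − 2(85.38) = 105
  P: 0 + 2(85.38) = 170.8
Total out = 237.5 + 105 + 170.8 = 513.2 kmol.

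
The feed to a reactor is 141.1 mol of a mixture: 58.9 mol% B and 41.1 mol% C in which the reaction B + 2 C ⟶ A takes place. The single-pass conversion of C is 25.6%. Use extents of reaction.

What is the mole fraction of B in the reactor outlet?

C reacted = 0.256 × 57.99 = 14.85 mol; ν_C = −2, so ξ = 14.85/2 = 7.423 mol.
Outlet amounts (n = n₀ + ν ξ):
  B: 83.11 − 1(7.423) = 75.68
  C: 57.99 − 2(7.423) = 43.15
  A: 0 + 1(7.423) = 7.423
Total out = 126.3 mol; y_B = 75.68 / 126.3 = 0.5995.

0.599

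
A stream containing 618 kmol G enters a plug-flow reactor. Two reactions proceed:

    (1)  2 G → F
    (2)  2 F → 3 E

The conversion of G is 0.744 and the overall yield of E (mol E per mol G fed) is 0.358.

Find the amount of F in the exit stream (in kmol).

82.4 kmol

Conversion of G: G consumed = 2ξ₁ = 0.744 × 618 → ξ₁ = 229.9 kmol.
Yield of E: 3ξ₂ / 618 = 0.358 → ξ₂ = 73.75 kmol.
Outlet amounts (n = n₀ + Σ ν·ξ):
  G: 618 − 2(229.9) = 158.2
  F: 0 + 1(229.9) − 2(73.75) = 82.4
  E: 0 + 3(73.75) = 221.2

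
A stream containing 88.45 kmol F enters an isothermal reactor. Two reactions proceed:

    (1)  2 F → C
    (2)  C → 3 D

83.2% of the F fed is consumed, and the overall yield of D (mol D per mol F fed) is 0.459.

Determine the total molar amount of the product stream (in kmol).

78.7 kmol

Conversion of F: F consumed = 2ξ₁ = 0.832 × 88.45 → ξ₁ = 36.8 kmol.
Yield of D: 3ξ₂ / 88.45 = 0.459 → ξ₂ = 13.53 kmol.
Outlet amounts (n = n₀ + Σ ν·ξ):
  F: 88.45 − 2(36.8) = 14.86
  C: 0 + 1(36.8) − 1(13.53) = 23.26
  D: 0 + 3(13.53) = 40.6
Total out = 14.86 + 23.26 + 40.6 = 78.72 kmol.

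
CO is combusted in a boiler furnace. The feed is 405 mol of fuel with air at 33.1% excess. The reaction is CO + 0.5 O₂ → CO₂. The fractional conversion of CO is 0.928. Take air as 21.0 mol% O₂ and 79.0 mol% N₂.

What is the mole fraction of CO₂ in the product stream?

0.25

Stoichiometric O₂ = 0.5 × 405 = 202.5 mol; O₂ fed = 202.5 × 1.331 = 269.5 mol.
N₂ fed = 269.5 × 79/21 = 1014 mol.
Fuel reacted = 0.928 × 405 → ξ = 375.8 mol.
Outlet (n = n₀ + ν ξ):
  CO: 405 − 1(375.8) = 29.16
  O₂: 269.5 − 0.5(375.8) = 81.61
  N₂: 1014 (inert)
  CO₂: 0 + 1(375.8) = 375.8
Total out = 1501 mol; y_CO₂ = 375.8 / 1501 = 0.2505.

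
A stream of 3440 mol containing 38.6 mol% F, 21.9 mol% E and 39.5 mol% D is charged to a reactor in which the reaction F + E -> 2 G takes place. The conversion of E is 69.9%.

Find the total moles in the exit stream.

E reacted = 0.699 × 753.4 = 526.6 mol; ν_E = −1, so ξ = 526.6/1 = 526.6 mol.
Outlet amounts (n = n₀ + ν ξ):
  F: 1328 − 1(526.6) = 801.2
  E: 753.4 − 1(526.6) = 226.8
  G: 0 + 2(526.6) = 1053
  D: 1359 (inert)
Total out = 801.2 + 226.8 + 1053 + 1359 = 3440 mol.

3440 mol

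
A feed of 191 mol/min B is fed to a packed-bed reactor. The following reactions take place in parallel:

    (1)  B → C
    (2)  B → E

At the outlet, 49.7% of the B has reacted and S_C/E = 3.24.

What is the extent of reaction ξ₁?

Conversion of B: B consumed = 0.497 × 191 = 94.93 mol/min = 1ξ₁ + 1ξ₂.
Selectivity: 1ξ₁ / (1ξ₂) = 3.24 → ξ₁ = 3.24 ξ₂.
Substitute: (1·3.24 + 1) ξ₂ = 94.93 → ξ₂ = 22.39 mol/min, ξ₁ = 72.54 mol/min.
Outlet amounts (n = n₀ + Σ ν·ξ):
  B: 191 − 1(72.54) − 1(22.39) = 96.07
  C: 0 + 1(72.54) = 72.54
  E: 0 + 1(22.39) = 22.39

ξ₁ = 72.5 mol/min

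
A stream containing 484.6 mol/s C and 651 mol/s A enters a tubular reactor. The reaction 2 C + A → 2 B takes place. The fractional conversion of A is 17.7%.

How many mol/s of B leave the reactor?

A reacted = 0.177 × 651 = 115.2 mol/s; ν_A = −1, so ξ = 115.2/1 = 115.2 mol/s.
Outlet amounts (n = n₀ + ν ξ):
  C: 484.6 − 2(115.2) = 254.1
  A: 651 − 1(115.2) = 535.8
  B: 0 + 2(115.2) = 230.5

230 mol/s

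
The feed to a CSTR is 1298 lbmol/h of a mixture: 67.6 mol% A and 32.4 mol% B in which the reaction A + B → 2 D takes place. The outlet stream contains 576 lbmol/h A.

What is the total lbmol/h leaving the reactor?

For A: n = n₀ − 1ξ → 576 = 877.4 − 1ξ, giving ξ = 301.4 lbmol/h.
Outlet amounts (n = n₀ + ν ξ):
  A: 877.4 − 1(301.4) = 576
  B: 420.6 − 1(301.4) = 119.1
  D: 0 + 2(301.4) = 602.9
Total out = 576 + 119.1 + 602.9 = 1298 lbmol/h.

1300 lbmol/h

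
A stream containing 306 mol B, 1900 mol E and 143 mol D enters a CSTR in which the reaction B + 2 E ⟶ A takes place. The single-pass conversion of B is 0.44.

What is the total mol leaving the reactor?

B reacted = 0.44 × 306 = 134.6 mol; ν_B = −1, so ξ = 134.6/1 = 134.6 mol.
Outlet amounts (n = n₀ + ν ξ):
  B: 306 − 1(134.6) = 171.4
  E: 1900 − 2(134.6) = 1631
  A: 0 + 1(134.6) = 134.6
  D: 143 (inert)
Total out = 171.4 + 1631 + 134.6 + 143 = 2080 mol.

2080 mol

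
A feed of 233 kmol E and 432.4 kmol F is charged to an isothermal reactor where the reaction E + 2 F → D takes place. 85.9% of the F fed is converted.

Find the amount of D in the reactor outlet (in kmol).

186 kmol

F reacted = 0.859 × 432.4 = 371.4 kmol; ν_F = −2, so ξ = 371.4/2 = 185.7 kmol.
Outlet amounts (n = n₀ + ν ξ):
  E: 233 − 1(185.7) = 47.28
  F: 432.4 − 2(185.7) = 60.97
  D: 0 + 1(185.7) = 185.7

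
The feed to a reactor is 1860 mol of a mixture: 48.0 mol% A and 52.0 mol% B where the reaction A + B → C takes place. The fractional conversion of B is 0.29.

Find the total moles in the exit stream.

B reacted = 0.29 × 967.2 = 280.5 mol; ν_B = −1, so ξ = 280.5/1 = 280.5 mol.
Outlet amounts (n = n₀ + ν ξ):
  A: 892.8 − 1(280.5) = 612.3
  B: 967.2 − 1(280.5) = 686.7
  C: 0 + 1(280.5) = 280.5
Total out = 612.3 + 686.7 + 280.5 = 1580 mol.

1580 mol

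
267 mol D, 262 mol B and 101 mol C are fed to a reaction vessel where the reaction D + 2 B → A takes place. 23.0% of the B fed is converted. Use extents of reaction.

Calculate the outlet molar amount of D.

B reacted = 0.23 × 262 = 60.26 mol; ν_B = −2, so ξ = 60.26/2 = 30.13 mol.
Outlet amounts (n = n₀ + ν ξ):
  D: 267 − 1(30.13) = 236.9
  B: 262 − 2(30.13) = 201.7
  A: 0 + 1(30.13) = 30.13
  C: 101 (inert)

237 mol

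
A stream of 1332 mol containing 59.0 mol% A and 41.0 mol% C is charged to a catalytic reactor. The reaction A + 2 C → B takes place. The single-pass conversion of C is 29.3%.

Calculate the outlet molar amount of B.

C reacted = 0.293 × 546.1 = 160 mol; ν_C = −2, so ξ = 160/2 = 80.01 mol.
Outlet amounts (n = n₀ + ν ξ):
  A: 785.9 − 1(80.01) = 705.9
  C: 546.1 − 2(80.01) = 386.1
  B: 0 + 1(80.01) = 80.01

80 mol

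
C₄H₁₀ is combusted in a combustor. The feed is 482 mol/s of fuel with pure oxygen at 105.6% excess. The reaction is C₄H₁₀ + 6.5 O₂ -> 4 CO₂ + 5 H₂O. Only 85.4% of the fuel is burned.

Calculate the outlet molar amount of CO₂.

Stoichiometric O₂ = 6.5 × 482 = 3133 mol/s; O₂ fed = 3133 × 2.056 = 6441 mol/s.
Fuel reacted = 0.854 × 482 → ξ = 411.6 mol/s.
Outlet (n = n₀ + ν ξ):
  C₄H₁₀: 482 − 1(411.6) = 70.37
  O₂: 6441 − 6.5(411.6) = 3766
  CO₂: 0 + 4(411.6) = 1647
  H₂O: 0 + 5(411.6) = 2058

1650 mol/s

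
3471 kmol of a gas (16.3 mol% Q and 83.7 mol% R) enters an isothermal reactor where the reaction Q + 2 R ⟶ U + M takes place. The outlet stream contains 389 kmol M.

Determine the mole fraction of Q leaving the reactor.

For M: n = n₀ + 1ξ → 389 = 0 + 1ξ, giving ξ = 389 kmol.
Outlet amounts (n = n₀ + ν ξ):
  Q: 565.8 − 1(389) = 176.8
  R: 2905 − 2(389) = 2127
  U: 0 + 1(389) = 389
  M: 0 + 1(389) = 389
Total out = 3082 kmol; y_Q = 176.8 / 3082 = 0.05736.

0.0574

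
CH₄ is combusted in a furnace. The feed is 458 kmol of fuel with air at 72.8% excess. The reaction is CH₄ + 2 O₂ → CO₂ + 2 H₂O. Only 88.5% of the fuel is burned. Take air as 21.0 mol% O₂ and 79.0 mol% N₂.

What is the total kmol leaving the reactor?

Stoichiometric O₂ = 2 × 458 = 916 kmol; O₂ fed = 916 × 1.728 = 1583 kmol.
N₂ fed = 1583 × 79/21 = 5955 kmol.
Fuel reacted = 0.885 × 458 → ξ = 405.3 kmol.
Outlet (n = n₀ + ν ξ):
  CH₄: 458 − 1(405.3) = 52.67
  O₂: 1583 − 2(405.3) = 772.2
  N₂: 5955 (inert)
  CO₂: 0 + 1(405.3) = 405.3
  H₂O: 0 + 2(405.3) = 810.7
Total out = 52.67 + 772.2 + 5955 + 405.3 + 810.7 = 7995 kmol.

8000 kmol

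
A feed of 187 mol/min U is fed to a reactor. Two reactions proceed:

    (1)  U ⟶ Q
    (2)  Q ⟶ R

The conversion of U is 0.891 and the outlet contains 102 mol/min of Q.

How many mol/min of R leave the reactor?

64.6 mol/min

Conversion of U: U consumed = 1ξ₁ = 0.891 × 187 → ξ₁ = 166.6 mol/min.
Q balance: n_Q = 0 + 1ξ₁ − 1ξ₂ = 102 → ξ₂ = (1·166.6 − 102)/1 = 64.62 mol/min.
Outlet amounts (n = n₀ + Σ ν·ξ):
  U: 187 − 1(166.6) = 20.38
  Q: 0 + 1(166.6) − 1(64.62) = 102
  R: 0 + 1(64.62) = 64.62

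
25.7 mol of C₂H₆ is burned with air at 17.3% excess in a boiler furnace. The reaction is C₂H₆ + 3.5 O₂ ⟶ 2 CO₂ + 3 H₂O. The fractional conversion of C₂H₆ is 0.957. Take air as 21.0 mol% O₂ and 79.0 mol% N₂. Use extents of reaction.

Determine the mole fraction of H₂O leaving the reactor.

Stoichiometric O₂ = 3.5 × 25.7 = 89.95 mol; O₂ fed = 89.95 × 1.173 = 105.5 mol.
N₂ fed = 105.5 × 79/21 = 396.9 mol.
Fuel reacted = 0.957 × 25.7 → ξ = 24.59 mol.
Outlet (n = n₀ + ν ξ):
  C₂H₆: 25.7 − 1(24.59) = 1.105
  O₂: 105.5 − 3.5(24.59) = 19.43
  N₂: 396.9 (inert)
  CO₂: 0 + 2(24.59) = 49.19
  H₂O: 0 + 3(24.59) = 73.78
Total out = 540.4 mol; y_H₂O = 73.78 / 540.4 = 0.1365.

0.137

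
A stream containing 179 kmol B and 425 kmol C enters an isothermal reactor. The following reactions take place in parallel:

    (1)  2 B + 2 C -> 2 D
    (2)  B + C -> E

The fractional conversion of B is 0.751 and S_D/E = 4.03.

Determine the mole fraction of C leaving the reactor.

Conversion of B: B consumed = 0.751 × 179 = 134.4 kmol = 2ξ₁ + 1ξ₂.
Selectivity: 2ξ₁ / (1ξ₂) = 4.03 → ξ₁ = 2.015 ξ₂.
Substitute: (2·2.015 + 1) ξ₂ = 134.4 → ξ₂ = 26.73 kmol, ξ₁ = 53.85 kmol.
Outlet amounts (n = n₀ + Σ ν·ξ):
  B: 179 − 2(53.85) − 1(26.73) = 44.57
  C: 425 − 2(53.85) − 1(26.73) = 290.6
  D: 0 + 2(53.85) = 107.7
  E: 0 + 1(26.73) = 26.73
Total out = 469.6 kmol; y_C = 290.6 / 469.6 = 0.6188.

0.619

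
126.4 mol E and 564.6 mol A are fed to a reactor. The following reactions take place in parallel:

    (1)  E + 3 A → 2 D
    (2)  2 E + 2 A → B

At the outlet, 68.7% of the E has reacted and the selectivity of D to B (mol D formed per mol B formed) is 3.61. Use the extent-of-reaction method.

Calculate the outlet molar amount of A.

Conversion of E: E consumed = 0.687 × 126.4 = 86.84 mol = 1ξ₁ + 2ξ₂.
Selectivity: 2ξ₁ / (1ξ₂) = 3.61 → ξ₁ = 1.805 ξ₂.
Substitute: (1·1.805 + 2) ξ₂ = 86.84 → ξ₂ = 22.82 mol, ξ₁ = 41.19 mol.
Outlet amounts (n = n₀ + Σ ν·ξ):
  E: 126.4 − 1(41.19) − 2(22.82) = 39.56
  A: 564.6 − 3(41.19) − 2(22.82) = 395.4
  D: 0 + 2(41.19) = 82.39
  B: 0 + 1(22.82) = 22.82

395 mol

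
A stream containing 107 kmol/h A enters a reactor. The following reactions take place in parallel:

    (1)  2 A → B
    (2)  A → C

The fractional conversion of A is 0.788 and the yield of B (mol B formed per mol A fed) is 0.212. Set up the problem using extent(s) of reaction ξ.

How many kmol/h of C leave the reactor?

Yield of B: 1ξ₁ / 107 = 0.212 → ξ₁ = 22.68 kmol/h.
Conversion of A: 2ξ₁ + 1ξ₂ = 0.788 × 107 = 84.32 → ξ₂ = 38.95 kmol/h.
Outlet amounts (n = n₀ + Σ ν·ξ):
  A: 107 − 2(22.68) − 1(38.95) = 22.68
  B: 0 + 1(22.68) = 22.68
  C: 0 + 1(38.95) = 38.95

38.9 kmol/h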